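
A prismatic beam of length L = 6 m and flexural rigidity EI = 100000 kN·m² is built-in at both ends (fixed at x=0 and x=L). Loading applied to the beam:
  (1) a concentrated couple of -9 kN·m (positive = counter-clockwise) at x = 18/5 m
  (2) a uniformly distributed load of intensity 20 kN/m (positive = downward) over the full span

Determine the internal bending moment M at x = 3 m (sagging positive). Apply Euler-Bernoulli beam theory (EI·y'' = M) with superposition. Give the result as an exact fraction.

Load 1 — applied couple M₀=-9 kN·m at a=18/5 m (b=L-a=12/5):
  M_1 = R_Ax - M_A  [x≤a] with R_A=-54/25, M_A=-72/25 = (-54/25)·3 - (-72/25) = -18/5 kN·m
Load 2 — uniform load w=20 kN/m over full span:
  M_2 = wLx/2 - wL²/12 - wx²/2 = 20·6·3/2 - 20·6²/12 - 20·3²/2 = 30 kN·m
Superposition: M = Σ M_i = 132/5 kN·m ≈ 26.400000 kN·m

M(3) = 132/5 kN·m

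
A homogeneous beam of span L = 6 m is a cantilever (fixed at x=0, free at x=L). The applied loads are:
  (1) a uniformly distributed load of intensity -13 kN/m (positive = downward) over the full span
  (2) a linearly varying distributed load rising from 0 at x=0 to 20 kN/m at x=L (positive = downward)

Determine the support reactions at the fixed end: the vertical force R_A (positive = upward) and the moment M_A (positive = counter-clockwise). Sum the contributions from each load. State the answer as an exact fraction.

Load 1 — uniform load w=-13 kN/m over full span:
  R_A = wL = (-13)·6 = -78 kN
  M_A = wL²/2 = (-13)·6²/2 = -234 kN·m
Load 2 — triangular load w₀=20 kN/m (0→w₀ over full span):
  R_A = w₀L/2 = 20·6/2 = 60 kN
  M_A = w₀L²/3 = 20·6²/3 = 240 kN·m
Superposition: R_A = -18 kN, M_A = 6 kN·m

R_A = -18 kN, M_A = 6 kN·m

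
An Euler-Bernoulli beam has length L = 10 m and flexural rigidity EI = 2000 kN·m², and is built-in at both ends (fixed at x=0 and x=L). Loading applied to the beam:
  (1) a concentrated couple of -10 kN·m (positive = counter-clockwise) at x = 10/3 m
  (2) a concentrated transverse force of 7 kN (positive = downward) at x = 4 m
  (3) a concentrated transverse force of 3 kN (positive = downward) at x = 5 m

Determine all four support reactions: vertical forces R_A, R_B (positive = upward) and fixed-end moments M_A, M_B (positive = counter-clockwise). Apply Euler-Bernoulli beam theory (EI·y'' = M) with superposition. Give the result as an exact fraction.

R_A = 3527/750 kN, M_A = 1383/100 kN·m, R_B = 3973/750 kN, M_B = -4141/300 kN·m

Load 1 — applied couple M₀=-10 kN·m at a=10/3 m (b=L-a=20/3):
  R_A = 6M₀ab/L³ = 6·(-10)·(10/3)·(20/3)/10³ = -4/3 kN
  M_A = M₀b(2a-b)/L² = (-10)·(20/3)·(2·(10/3)-(20/3))/10² = 0 kN·m
  R_B = -6M₀ab/L³ = -6·(-10)·(10/3)·(20/3)/10³ = 4/3 kN
  M_B = M₀a(2b-a)/L² = (-10)·(10/3)·(2·(20/3)-(10/3))/10² = -10/3 kN·m
Load 2 — point force P=7 kN at a=4 m (b=L-a=6):
  R_A = Pb²(3a+b)/L³ = 7·6²·(3·4+6)/10³ = 567/125 kN
  M_A = Pab²/L² = 7·4·6²/10² = 252/25 kN·m
  R_B = Pa²(a+3b)/L³ = 7·4²·(4+3·6)/10³ = 308/125 kN
  M_B = -Pa²b/L² = -7·4²·6/10² = -168/25 kN·m
Load 3 — point force P=3 kN at a=5 m (b=L-a=5):
  R_A = Pb²(3a+b)/L³ = 3·5²·(3·5+5)/10³ = 3/2 kN
  M_A = Pab²/L² = 3·5·5²/10² = 15/4 kN·m
  R_B = Pa²(a+3b)/L³ = 3·5²·(5+3·5)/10³ = 3/2 kN
  M_B = -Pa²b/L² = -3·5²·5/10² = -15/4 kN·m
Superposition: R_A = 3527/750 kN, M_A = 1383/100 kN·m, R_B = 3973/750 kN, M_B = -4141/300 kN·m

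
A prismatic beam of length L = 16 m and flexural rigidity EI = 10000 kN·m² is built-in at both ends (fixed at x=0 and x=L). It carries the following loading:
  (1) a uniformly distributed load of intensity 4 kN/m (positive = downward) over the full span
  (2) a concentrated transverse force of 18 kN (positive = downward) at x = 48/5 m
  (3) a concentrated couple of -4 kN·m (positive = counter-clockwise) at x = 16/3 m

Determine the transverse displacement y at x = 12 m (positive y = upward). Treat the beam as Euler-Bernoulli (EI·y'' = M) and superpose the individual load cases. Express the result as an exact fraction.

y(12) = -8416/140625 m

Load 1 — uniform load w=4 kN/m over full span:
  y_1 = -wx²(L-x)²/(24EI) = -4·12²·(16-12)²/(24·10000) = -24/625 m
Load 2 — point force P=18 kN at a=48/5 m (b=L-a=32/5):
  y_2 = -Pa²(L-x)²(3bL-(3b+a)(L-x))/(6L³EI)  [x>a] = -18·(48/5)²·(16-12)²·(3·(32/5)·16-(3·(32/5)+(48/5))·(16-12))/(6·16³·10000) = -324/15625 m
Load 3 — applied couple M₀=-4 kN·m at a=16/3 m (b=L-a=32/3):
  y_3 = (R_Ax³/6 - M_Ax²/2 - M₀(x-a)²/2)/EI  [x>a] with R_A=-1/3, M_A=0 = ((-1/3)·12³/6 - 0·12²/2 - (-4)·(12-(16/3))²/2)/10000 = -4/5625 m
Superposition: y = Σ y_i = -8416/140625 m ≈ -0.059847 m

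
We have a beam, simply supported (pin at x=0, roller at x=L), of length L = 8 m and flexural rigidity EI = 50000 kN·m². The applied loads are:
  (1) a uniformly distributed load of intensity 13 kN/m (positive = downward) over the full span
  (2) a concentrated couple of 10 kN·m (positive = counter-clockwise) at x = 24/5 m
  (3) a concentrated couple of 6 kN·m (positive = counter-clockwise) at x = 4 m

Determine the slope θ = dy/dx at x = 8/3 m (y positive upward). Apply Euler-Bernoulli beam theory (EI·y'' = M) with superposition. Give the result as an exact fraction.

θ(8/3) = -27409/10125000 rad

Load 1 — uniform load w=13 kN/m over full span:
  θ_1 = -w(L³-6Lx²+4x³)/(24EI) = -13·(8³-6·8·(8/3)²+4·(8/3)³)/(24·50000) = -676/253125 rad
Load 2 — applied couple M₀=10 kN·m at a=24/5 m (b=L-a=16/5):
  θ_2 = (M₀x²/(2L)+C₁)/EI  [x≤a] with C₁=M₀(3b²-L²)/(6L)=-104/15 = (10·(8/3)²/(2·8)+(-104/15))/50000 = -7/140625 rad
Load 3 — applied couple M₀=6 kN·m at a=4 m (b=L-a=4):
  θ_3 = (M₀x²/(2L)+C₁)/EI  [x≤a] with C₁=M₀(3b²-L²)/(6L)=-2 = (6·(8/3)²/(2·8)+(-2))/50000 = 1/75000 rad
Superposition: θ = Σ θ_i = -27409/10125000 rad ≈ -0.002707 rad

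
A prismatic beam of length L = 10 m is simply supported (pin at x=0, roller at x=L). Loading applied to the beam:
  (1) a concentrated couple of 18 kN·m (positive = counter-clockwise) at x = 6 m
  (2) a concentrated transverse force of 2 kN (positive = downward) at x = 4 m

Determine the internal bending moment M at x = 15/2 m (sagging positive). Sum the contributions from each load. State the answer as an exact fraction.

M(15/2) = -5/2 kN·m

Load 1 — applied couple M₀=18 kN·m at a=6 m (b=L-a=4):
  M_1 = M₀x/L - M₀  [x>a] = 18·(15/2)/10 - 18 = -9/2 kN·m
Load 2 — point force P=2 kN at a=4 m (b=L-a=6):
  M_2 = Pa(L-x)/L  [x>a] = 2·4·(10-(15/2))/10 = 2 kN·m
Superposition: M = Σ M_i = -5/2 kN·m ≈ -2.500000 kN·m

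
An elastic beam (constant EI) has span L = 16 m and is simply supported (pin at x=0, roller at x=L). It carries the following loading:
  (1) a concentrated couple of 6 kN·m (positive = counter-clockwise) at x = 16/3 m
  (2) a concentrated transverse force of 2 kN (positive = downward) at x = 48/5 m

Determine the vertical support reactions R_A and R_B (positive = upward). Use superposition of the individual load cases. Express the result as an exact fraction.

R_A = 47/40 kN, R_B = 33/40 kN

Load 1 — applied couple M₀=6 kN·m at a=16/3 m (b=L-a=32/3):
  R_A = M₀/L = 6/16 = 3/8 kN
  R_B = -M₀/L = -6/16 = -3/8 kN
Load 2 — point force P=2 kN at a=48/5 m (b=L-a=32/5):
  R_A = Pb/L = 2·(32/5)/16 = 4/5 kN
  R_B = Pa/L = 2·(48/5)/16 = 6/5 kN
Superposition: R_A = 47/40 kN, R_B = 33/40 kN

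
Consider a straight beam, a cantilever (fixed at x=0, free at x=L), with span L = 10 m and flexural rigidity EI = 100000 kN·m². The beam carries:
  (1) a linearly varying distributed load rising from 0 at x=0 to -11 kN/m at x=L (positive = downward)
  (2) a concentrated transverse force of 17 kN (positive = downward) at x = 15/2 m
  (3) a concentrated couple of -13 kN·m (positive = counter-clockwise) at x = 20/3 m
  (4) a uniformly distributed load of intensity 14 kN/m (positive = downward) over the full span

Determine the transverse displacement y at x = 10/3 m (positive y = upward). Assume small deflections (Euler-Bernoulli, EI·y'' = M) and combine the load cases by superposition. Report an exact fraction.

y(10/3) = -60391/2916000 m

Load 1 — triangular load w₀=-11 kN/m (0→w₀ over full span):
  y_1 = (w₀Lx³/12-w₀L²x²/6-w₀x⁵/(120L))/EI = ((-11)·10·(10/3)³/12-(-11)·10²·(10/3)²/6-(-11)·(10/3)⁵/(120·10))/100000 = 4961/291600 m
Load 2 — point force P=17 kN at a=15/2 m (b=L-a=5/2):
  y_2 = -Px²(3a-x)/(6EI)  [x≤a] = -17·(10/3)²·(3·(15/2)-(10/3))/(6·100000) = -391/64800 m
Load 3 — applied couple M₀=-13 kN·m at a=20/3 m (b=L-a=10/3):
  y_3 = M₀x²/(2EI)  [x≤a] = (-13)·(10/3)²/(2·100000) = -13/18000 m
Load 4 — uniform load w=14 kN/m over full span:
  y_4 = -wx²(x²-4Lx+6L²)/(24EI) = -14·(10/3)²·((10/3)²-4·10·(10/3)+6·10²)/(24·100000) = -301/9720 m
Superposition: y = Σ y_i = -60391/2916000 m ≈ -0.020710 m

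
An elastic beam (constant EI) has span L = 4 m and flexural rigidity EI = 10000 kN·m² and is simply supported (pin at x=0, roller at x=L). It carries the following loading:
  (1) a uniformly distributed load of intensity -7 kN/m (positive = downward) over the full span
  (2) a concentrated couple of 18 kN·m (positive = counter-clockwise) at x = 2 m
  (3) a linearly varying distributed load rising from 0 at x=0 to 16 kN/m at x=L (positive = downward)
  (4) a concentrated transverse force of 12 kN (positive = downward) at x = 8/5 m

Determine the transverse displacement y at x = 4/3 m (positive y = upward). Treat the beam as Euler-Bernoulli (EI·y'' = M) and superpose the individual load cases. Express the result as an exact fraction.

Load 1 — uniform load w=-7 kN/m over full span:
  y_1 = -wx(L³-2Lx²+x³)/(24EI) = -(-7)·(4/3)·(4³-2·4·(4/3)²+(4/3)³)/(24·10000) = 308/151875 m
Load 2 — applied couple M₀=18 kN·m at a=2 m (b=L-a=2):
  y_2 = (M₀x³/(6L)+C₁x)/EI  [x≤a] with C₁=M₀(3b²-L²)/(6L)=-3 = (18·(4/3)³/(6·4)+(-3)·(4/3))/10000 = -1/4500 m
Load 3 — triangular load w₀=16 kN/m (0→w₀ over full span):
  y_3 = -w₀x(7L⁴-10L²x²+3x⁴)/(360LEI) = -16·(4/3)·(7·4⁴-10·4²·(4/3)²+3·(4/3)⁴)/(360·4·10000) = -1024/455625 m
Load 4 — point force P=12 kN at a=8/5 m (b=L-a=12/5):
  y_4 = -Pbx(L²-b²-x²)/(6LEI)  [x≤a] = -12·(12/5)·(4/3)·(4²-(12/5)²-(4/3)²)/(6·4·10000) = -952/703125 m
Superposition: y = Σ y_i = -409073/227812500 m ≈ -0.001796 m

y(4/3) = -409073/227812500 m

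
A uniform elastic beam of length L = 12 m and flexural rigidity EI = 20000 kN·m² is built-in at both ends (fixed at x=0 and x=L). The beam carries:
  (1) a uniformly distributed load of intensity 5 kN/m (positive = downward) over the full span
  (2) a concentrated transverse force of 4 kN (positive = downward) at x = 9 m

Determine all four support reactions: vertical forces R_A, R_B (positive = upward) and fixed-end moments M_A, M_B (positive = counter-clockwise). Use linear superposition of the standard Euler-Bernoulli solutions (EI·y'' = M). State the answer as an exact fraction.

R_A = 245/8 kN, M_A = 249/4 kN·m, R_B = 267/8 kN, M_B = -267/4 kN·m

Load 1 — uniform load w=5 kN/m over full span:
  R_A = wL/2 = 5·12/2 = 30 kN
  M_A = wL²/12 = 5·12²/12 = 60 kN·m
  R_B = wL/2 = 5·12/2 = 30 kN
  M_B = -wL²/12 = -5·12²/12 = -60 kN·m
Load 2 — point force P=4 kN at a=9 m (b=L-a=3):
  R_A = Pb²(3a+b)/L³ = 4·3²·(3·9+3)/12³ = 5/8 kN
  M_A = Pab²/L² = 4·9·3²/12² = 9/4 kN·m
  R_B = Pa²(a+3b)/L³ = 4·9²·(9+3·3)/12³ = 27/8 kN
  M_B = -Pa²b/L² = -4·9²·3/12² = -27/4 kN·m
Superposition: R_A = 245/8 kN, M_A = 249/4 kN·m, R_B = 267/8 kN, M_B = -267/4 kN·m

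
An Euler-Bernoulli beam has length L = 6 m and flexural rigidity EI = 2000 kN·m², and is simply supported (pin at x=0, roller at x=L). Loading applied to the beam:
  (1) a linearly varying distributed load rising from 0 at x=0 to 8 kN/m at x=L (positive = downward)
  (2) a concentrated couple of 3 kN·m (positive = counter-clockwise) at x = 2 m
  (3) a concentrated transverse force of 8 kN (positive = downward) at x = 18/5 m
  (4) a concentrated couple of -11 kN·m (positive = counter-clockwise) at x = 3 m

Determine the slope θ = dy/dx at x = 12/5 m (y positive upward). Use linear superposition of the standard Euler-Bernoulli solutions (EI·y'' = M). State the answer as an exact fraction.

Load 1 — triangular load w₀=8 kN/m (0→w₀ over full span):
  θ_1 = -w₀(7L⁴-30L²x²+15x⁴)/(360LEI) = -8·(7·6⁴-30·6²·(12/5)²+15·(12/5)⁴)/(360·6·2000) = -969/156250 rad
Load 2 — applied couple M₀=3 kN·m at a=2 m (b=L-a=4):
  θ_2 = (M₀x²/(2L)-M₀(x-a)+C₁)/EI  [x>a] with C₁=M₀(3b²-L²)/(6L)=1 = (3·(12/5)²/(2·6)-3·((12/5)-2)+1)/2000 = 31/50000 rad
Load 3 — point force P=8 kN at a=18/5 m (b=L-a=12/5):
  θ_3 = -Pb(L²-b²-3x²)/(6LEI)  [x≤a] = -8·(12/5)·(6²-(12/5)²-3·(12/5)²)/(6·6·2000) = -54/15625 rad
Load 4 — applied couple M₀=-11 kN·m at a=3 m (b=L-a=3):
  θ_4 = (M₀x²/(2L)+C₁)/EI  [x≤a] with C₁=M₀(3b²-L²)/(6L)=11/4 = ((-11)·(12/5)²/(2·6)+(11/4))/2000 = -253/200000 rad
Superposition: θ = Σ θ_i = -51513/5000000 rad ≈ -0.010303 rad

θ(12/5) = -51513/5000000 rad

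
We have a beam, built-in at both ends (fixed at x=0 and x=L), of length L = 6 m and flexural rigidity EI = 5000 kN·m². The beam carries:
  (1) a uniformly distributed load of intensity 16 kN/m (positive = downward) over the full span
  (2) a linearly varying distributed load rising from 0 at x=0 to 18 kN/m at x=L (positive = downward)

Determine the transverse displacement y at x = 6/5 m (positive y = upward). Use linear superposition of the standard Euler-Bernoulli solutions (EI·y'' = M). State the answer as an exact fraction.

Load 1 — uniform load w=16 kN/m over full span:
  y_1 = -wx²(L-x)²/(24EI) = -16·(6/5)²·(6-(6/5))²/(24·5000) = -1728/390625 m
Load 2 — triangular load w₀=18 kN/m (0→w₀ over full span):
  y_2 = -w₀x²(L-x)²(x+2L)/(120LEI) = -18·(6/5)²·(6-(6/5))²·((6/5)+2·6)/(120·6·5000) = -21384/9765625 m
Superposition: y = Σ y_i = -64584/9765625 m ≈ -0.006613 m

y(6/5) = -64584/9765625 m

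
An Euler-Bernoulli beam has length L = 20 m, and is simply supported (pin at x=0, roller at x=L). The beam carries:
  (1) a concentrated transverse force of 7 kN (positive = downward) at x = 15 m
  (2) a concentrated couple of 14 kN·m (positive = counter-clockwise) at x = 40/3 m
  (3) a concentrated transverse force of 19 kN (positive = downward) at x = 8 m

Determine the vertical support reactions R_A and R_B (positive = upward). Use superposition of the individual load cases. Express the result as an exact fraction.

Load 1 — point force P=7 kN at a=15 m (b=L-a=5):
  R_A = Pb/L = 7·5/20 = 7/4 kN
  R_B = Pa/L = 7·15/20 = 21/4 kN
Load 2 — applied couple M₀=14 kN·m at a=40/3 m (b=L-a=20/3):
  R_A = M₀/L = 14/20 = 7/10 kN
  R_B = -M₀/L = -14/20 = -7/10 kN
Load 3 — point force P=19 kN at a=8 m (b=L-a=12):
  R_A = Pb/L = 19·12/20 = 57/5 kN
  R_B = Pa/L = 19·8/20 = 38/5 kN
Superposition: R_A = 277/20 kN, R_B = 243/20 kN

R_A = 277/20 kN, R_B = 243/20 kN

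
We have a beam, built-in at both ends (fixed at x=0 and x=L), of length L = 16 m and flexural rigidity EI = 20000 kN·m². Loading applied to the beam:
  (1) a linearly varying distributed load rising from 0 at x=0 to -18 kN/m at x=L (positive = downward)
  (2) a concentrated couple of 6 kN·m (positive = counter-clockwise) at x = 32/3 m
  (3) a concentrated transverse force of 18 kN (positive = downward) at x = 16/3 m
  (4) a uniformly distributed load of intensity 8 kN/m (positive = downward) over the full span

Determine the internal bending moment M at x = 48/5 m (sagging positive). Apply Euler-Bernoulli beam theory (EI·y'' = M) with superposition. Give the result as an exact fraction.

Load 1 — triangular load w₀=-18 kN/m (0→w₀ over full span):
  M_1 = 3w₀Lx/20 - w₀L²/30 - w₀x³/(6L) = 3·(-18)·16·(48/5)/20 - (-18)·16²/30 - (-18)·(48/5)³/(6·16) = -11904/125 kN·m
Load 2 — applied couple M₀=6 kN·m at a=32/3 m (b=L-a=16/3):
  M_2 = R_Ax - M_A  [x≤a] with R_A=1/2, M_A=2 = (1/2)·(48/5) - 2 = 14/5 kN·m
Load 3 — point force P=18 kN at a=16/3 m (b=L-a=32/3):
  M_3 = Pa²(a+3b)(L-x)/L³ - Pa²b/L²  [x>a] = 18·(16/3)²·((16/3)+3·(32/3))·(16-(48/5))/16³ - 18·(16/3)²·(32/3)/16² = 128/15 kN·m
Load 4 — uniform load w=8 kN/m over full span:
  M_4 = wLx/2 - wL²/12 - wx²/2 = 8·16·(48/5)/2 - 8·16²/12 - 8·(48/5)²/2 = 5632/75 kN·m
Superposition: M = Σ M_i = -3302/375 kN·m ≈ -8.805333 kN·m

M(48/5) = -3302/375 kN·m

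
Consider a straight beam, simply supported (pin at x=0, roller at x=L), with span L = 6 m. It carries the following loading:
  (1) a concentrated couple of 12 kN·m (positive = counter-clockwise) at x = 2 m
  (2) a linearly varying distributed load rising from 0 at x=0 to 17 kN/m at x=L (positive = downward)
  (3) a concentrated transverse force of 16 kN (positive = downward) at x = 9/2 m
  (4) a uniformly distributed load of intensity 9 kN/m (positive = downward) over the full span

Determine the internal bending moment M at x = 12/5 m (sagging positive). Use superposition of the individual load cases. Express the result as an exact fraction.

M(12/5) = 9444/125 kN·m

Load 1 — applied couple M₀=12 kN·m at a=2 m (b=L-a=4):
  M_1 = M₀x/L - M₀  [x>a] = 12·(12/5)/6 - 12 = -36/5 kN·m
Load 2 — triangular load w₀=17 kN/m (0→w₀ over full span):
  M_2 = w₀Lx/6 - w₀x³/(6L) = 17·6·(12/5)/6 - 17·(12/5)³/(6·6) = 4284/125 kN·m
Load 3 — point force P=16 kN at a=9/2 m (b=L-a=3/2):
  M_3 = Pbx/L  [x≤a] = 16·(3/2)·(12/5)/6 = 48/5 kN·m
Load 4 — uniform load w=9 kN/m over full span:
  M_4 = wx(L-x)/2 = 9·(12/5)·(6-(12/5))/2 = 972/25 kN·m
Superposition: M = Σ M_i = 9444/125 kN·m ≈ 75.552000 kN·m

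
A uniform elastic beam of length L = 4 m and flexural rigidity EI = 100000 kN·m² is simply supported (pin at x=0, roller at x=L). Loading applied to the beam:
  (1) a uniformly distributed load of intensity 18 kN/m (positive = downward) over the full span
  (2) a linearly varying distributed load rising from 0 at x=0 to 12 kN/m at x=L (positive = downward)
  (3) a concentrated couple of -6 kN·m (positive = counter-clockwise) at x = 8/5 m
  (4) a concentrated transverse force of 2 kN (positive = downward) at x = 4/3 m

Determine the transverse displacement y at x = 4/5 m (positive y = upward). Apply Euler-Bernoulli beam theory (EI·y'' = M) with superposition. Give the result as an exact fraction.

Load 1 — uniform load w=18 kN/m over full span:
  y_1 = -wx(L³-2Lx²+x³)/(24EI) = -18·(4/5)·(4³-2·4·(4/5)²+(4/5)³)/(24·100000) = -696/1953125 m
Load 2 — triangular load w₀=12 kN/m (0→w₀ over full span):
  y_2 = -w₀x(7L⁴-10L²x²+3x⁴)/(360LEI) = -12·(4/5)·(7·4⁴-10·4²·(4/5)²+3·(4/5)⁴)/(360·4·100000) = -5504/48828125 m
Load 3 — applied couple M₀=-6 kN·m at a=8/5 m (b=L-a=12/5):
  y_3 = (M₀x³/(6L)+C₁x)/EI  [x≤a] with C₁=M₀(3b²-L²)/(6L)=-8/25 = ((-6)·(4/5)³/(6·4)+(-8/25)·(4/5))/100000 = -3/781250 m
Load 4 — point force P=2 kN at a=4/3 m (b=L-a=8/3):
  y_4 = -Pbx(L²-b²-x²)/(6LEI)  [x≤a] = -2·(8/3)·(4/5)·(4²-(8/3)²-(4/5)²)/(6·4·100000) = -464/31640625 m
Superposition: y = Σ y_i = -3856823/7910156250 m ≈ -0.000488 m

y(4/5) = -3856823/7910156250 m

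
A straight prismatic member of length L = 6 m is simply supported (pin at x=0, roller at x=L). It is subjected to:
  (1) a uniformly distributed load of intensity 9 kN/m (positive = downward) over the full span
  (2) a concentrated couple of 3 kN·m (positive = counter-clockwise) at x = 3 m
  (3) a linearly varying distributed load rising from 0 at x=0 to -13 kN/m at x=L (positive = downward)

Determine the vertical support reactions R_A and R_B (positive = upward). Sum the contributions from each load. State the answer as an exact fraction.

R_A = 29/2 kN, R_B = 1/2 kN

Load 1 — uniform load w=9 kN/m over full span:
  R_A = wL/2 = 9·6/2 = 27 kN
  R_B = wL/2 = 9·6/2 = 27 kN
Load 2 — applied couple M₀=3 kN·m at a=3 m (b=L-a=3):
  R_A = M₀/L = 3/6 = 1/2 kN
  R_B = -M₀/L = -3/6 = -1/2 kN
Load 3 — triangular load w₀=-13 kN/m (0→w₀ over full span):
  R_A = w₀L/6 = (-13)·6/6 = -13 kN
  R_B = w₀L/3 = (-13)·6/3 = -26 kN
Superposition: R_A = 29/2 kN, R_B = 1/2 kN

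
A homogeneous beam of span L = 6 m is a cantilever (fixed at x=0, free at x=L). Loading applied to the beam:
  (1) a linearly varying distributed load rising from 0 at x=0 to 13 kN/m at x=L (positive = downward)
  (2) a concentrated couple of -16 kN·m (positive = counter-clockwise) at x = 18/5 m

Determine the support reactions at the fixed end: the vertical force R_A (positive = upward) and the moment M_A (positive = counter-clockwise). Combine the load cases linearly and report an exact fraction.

R_A = 39 kN, M_A = 172 kN·m

Load 1 — triangular load w₀=13 kN/m (0→w₀ over full span):
  R_A = w₀L/2 = 13·6/2 = 39 kN
  M_A = w₀L²/3 = 13·6²/3 = 156 kN·m
Load 2 — applied couple M₀=-16 kN·m at a=18/5 m (b=L-a=12/5):
  R_A = 0 kN
  M_A = -M₀ = -(-16) = 16 kN·m
Superposition: R_A = 39 kN, M_A = 172 kN·m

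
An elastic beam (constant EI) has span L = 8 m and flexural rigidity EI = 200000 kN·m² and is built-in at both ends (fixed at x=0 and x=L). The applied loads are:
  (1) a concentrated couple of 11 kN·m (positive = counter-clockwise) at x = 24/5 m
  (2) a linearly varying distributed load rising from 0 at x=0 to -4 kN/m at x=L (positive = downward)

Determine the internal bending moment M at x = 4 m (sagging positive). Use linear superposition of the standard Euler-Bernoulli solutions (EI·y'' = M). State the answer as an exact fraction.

Load 1 — applied couple M₀=11 kN·m at a=24/5 m (b=L-a=16/5):
  M_1 = R_Ax - M_A  [x≤a] with R_A=99/50, M_A=88/25 = (99/50)·4 - (88/25) = 22/5 kN·m
Load 2 — triangular load w₀=-4 kN/m (0→w₀ over full span):
  M_2 = 3w₀Lx/20 - w₀L²/30 - w₀x³/(6L) = 3·(-4)·8·4/20 - (-4)·8²/30 - (-4)·4³/(6·8) = -16/3 kN·m
Superposition: M = Σ M_i = -14/15 kN·m ≈ -0.933333 kN·m

M(4) = -14/15 kN·m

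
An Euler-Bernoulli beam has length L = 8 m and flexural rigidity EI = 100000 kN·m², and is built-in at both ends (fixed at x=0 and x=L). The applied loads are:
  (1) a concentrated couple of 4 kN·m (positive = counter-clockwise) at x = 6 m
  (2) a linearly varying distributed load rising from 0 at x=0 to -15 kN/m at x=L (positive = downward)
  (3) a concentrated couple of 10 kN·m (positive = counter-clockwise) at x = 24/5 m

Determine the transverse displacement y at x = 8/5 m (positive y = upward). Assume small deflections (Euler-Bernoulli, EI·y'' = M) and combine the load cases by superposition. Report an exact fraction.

y(8/5) = 9669/39062500 m

Load 1 — applied couple M₀=4 kN·m at a=6 m (b=L-a=2):
  y_1 = (R_Ax³/6 - M_Ax²/2)/EI  [x≤a] with R_A=9/16, M_A=5/4 = ((9/16)·(8/5)³/6 - (5/4)·(8/5)²/2)/100000 = -19/1562500 m
Load 2 — triangular load w₀=-15 kN/m (0→w₀ over full span):
  y_2 = -w₀x²(L-x)²(x+2L)/(120LEI) = -(-15)·(8/5)²·(8-(8/5))²·((8/5)+2·8)/(120·8·100000) = 2816/9765625 m
Load 3 — applied couple M₀=10 kN·m at a=24/5 m (b=L-a=16/5):
  y_3 = (R_Ax³/6 - M_Ax²/2)/EI  [x≤a] with R_A=9/5, M_A=16/5 = ((9/5)·(8/5)³/6 - (16/5)·(8/5)²/2)/100000 = -56/1953125 m
Superposition: y = Σ y_i = 9669/39062500 m ≈ 0.000248 m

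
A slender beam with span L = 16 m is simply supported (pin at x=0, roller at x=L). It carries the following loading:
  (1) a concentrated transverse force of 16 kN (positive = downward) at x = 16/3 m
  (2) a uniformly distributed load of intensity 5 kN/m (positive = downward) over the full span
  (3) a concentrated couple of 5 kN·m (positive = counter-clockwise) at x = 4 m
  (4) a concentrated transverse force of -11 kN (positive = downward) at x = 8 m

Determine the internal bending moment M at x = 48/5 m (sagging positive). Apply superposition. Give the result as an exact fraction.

M(48/5) = 2258/15 kN·m

Load 1 — point force P=16 kN at a=16/3 m (b=L-a=32/3):
  M_1 = Pa(L-x)/L  [x>a] = 16·(16/3)·(16-(48/5))/16 = 512/15 kN·m
Load 2 — uniform load w=5 kN/m over full span:
  M_2 = wx(L-x)/2 = 5·(48/5)·(16-(48/5))/2 = 768/5 kN·m
Load 3 — applied couple M₀=5 kN·m at a=4 m (b=L-a=12):
  M_3 = M₀x/L - M₀  [x>a] = 5·(48/5)/16 - 5 = -2 kN·m
Load 4 — point force P=-11 kN at a=8 m (b=L-a=8):
  M_4 = Pa(L-x)/L  [x>a] = (-11)·8·(16-(48/5))/16 = -176/5 kN·m
Superposition: M = Σ M_i = 2258/15 kN·m ≈ 150.533333 kN·m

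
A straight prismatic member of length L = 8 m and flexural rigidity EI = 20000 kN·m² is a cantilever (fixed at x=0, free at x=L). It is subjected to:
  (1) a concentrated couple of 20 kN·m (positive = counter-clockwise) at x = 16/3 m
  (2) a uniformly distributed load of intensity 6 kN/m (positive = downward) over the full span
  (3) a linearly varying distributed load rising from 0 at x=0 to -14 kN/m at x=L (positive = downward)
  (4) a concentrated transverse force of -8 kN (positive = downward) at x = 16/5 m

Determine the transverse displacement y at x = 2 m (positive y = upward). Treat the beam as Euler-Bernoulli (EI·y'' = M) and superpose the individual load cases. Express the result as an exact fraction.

Load 1 — applied couple M₀=20 kN·m at a=16/3 m (b=L-a=8/3):
  y_1 = M₀x²/(2EI)  [x≤a] = 20·2²/(2·20000) = 1/500 m
Load 2 — uniform load w=6 kN/m over full span:
  y_2 = -wx²(x²-4Lx+6L²)/(24EI) = -6·2²·(2²-4·8·2+6·8²)/(24·20000) = -81/5000 m
Load 3 — triangular load w₀=-14 kN/m (0→w₀ over full span):
  y_3 = (w₀Lx³/12-w₀L²x²/6-w₀x⁵/(120L))/EI = ((-14)·8·2³/12-(-14)·8²·2²/6-(-14)·2⁵/(120·8))/20000 = 7847/300000 m
Load 4 — point force P=-8 kN at a=16/5 m (b=L-a=24/5):
  y_4 = -Px²(3a-x)/(6EI)  [x≤a] = -(-8)·2²·(3·(16/5)-2)/(6·20000) = 19/9375 m
Superposition: y = Σ y_i = 839/60000 m ≈ 0.013983 m

y(2) = 839/60000 m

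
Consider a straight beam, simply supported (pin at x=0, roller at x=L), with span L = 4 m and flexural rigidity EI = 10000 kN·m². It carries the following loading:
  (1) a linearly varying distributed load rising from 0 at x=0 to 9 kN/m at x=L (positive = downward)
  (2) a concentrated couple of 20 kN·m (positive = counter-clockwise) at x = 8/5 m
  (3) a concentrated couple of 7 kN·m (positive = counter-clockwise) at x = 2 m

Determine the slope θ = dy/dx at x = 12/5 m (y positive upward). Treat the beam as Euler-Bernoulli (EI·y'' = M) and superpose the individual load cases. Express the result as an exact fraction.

Load 1 — triangular load w₀=9 kN/m (0→w₀ over full span):
  θ_1 = -w₀(7L⁴-30L²x²+15x⁴)/(360LEI) = -9·(7·4⁴-30·4²·(12/5)²+15·(12/5)⁴)/(360·4·10000) = 116/390625 rad
Load 2 — applied couple M₀=20 kN·m at a=8/5 m (b=L-a=12/5):
  θ_2 = (M₀x²/(2L)-M₀(x-a)+C₁)/EI  [x>a] with C₁=M₀(3b²-L²)/(6L)=16/15 = (20·(12/5)²/(2·4)-20·((12/5)-(8/5))+(16/15))/10000 = -1/18750 rad
Load 3 — applied couple M₀=7 kN·m at a=2 m (b=L-a=2):
  θ_3 = (M₀x²/(2L)-M₀(x-a)+C₁)/EI  [x>a] with C₁=M₀(3b²-L²)/(6L)=-7/6 = (7·(12/5)²/(2·4)-7·((12/5)-2)+(-7/6))/10000 = 161/1500000 rad
Superposition: θ = Σ θ_i = 4387/12500000 rad ≈ 0.000351 rad

θ(12/5) = 4387/12500000 rad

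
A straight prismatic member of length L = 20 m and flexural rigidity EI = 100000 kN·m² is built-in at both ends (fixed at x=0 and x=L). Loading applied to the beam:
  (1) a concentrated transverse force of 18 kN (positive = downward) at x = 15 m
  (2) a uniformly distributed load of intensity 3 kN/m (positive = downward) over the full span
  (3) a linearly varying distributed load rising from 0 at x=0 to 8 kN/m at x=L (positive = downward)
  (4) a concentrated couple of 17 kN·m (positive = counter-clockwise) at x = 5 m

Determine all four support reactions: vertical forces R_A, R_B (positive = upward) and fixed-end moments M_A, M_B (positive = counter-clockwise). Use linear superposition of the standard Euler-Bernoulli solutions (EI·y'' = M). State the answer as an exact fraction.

Load 1 — point force P=18 kN at a=15 m (b=L-a=5):
  R_A = Pb²(3a+b)/L³ = 18·5²·(3·15+5)/20³ = 45/16 kN
  M_A = Pab²/L² = 18·15·5²/20² = 135/8 kN·m
  R_B = Pa²(a+3b)/L³ = 18·15²·(15+3·5)/20³ = 243/16 kN
  M_B = -Pa²b/L² = -18·15²·5/20² = -405/8 kN·m
Load 2 — uniform load w=3 kN/m over full span:
  R_A = wL/2 = 3·20/2 = 30 kN
  M_A = wL²/12 = 3·20²/12 = 100 kN·m
  R_B = wL/2 = 3·20/2 = 30 kN
  M_B = -wL²/12 = -3·20²/12 = -100 kN·m
Load 3 — triangular load w₀=8 kN/m (0→w₀ over full span):
  R_A = 3w₀L/20 = 3·8·20/20 = 24 kN
  M_A = w₀L²/30 = 8·20²/30 = 320/3 kN·m
  R_B = 7w₀L/20 = 7·8·20/20 = 56 kN
  M_B = -w₀L²/20 = -8·20²/20 = -160 kN·m
Load 4 — applied couple M₀=17 kN·m at a=5 m (b=L-a=15):
  R_A = 6M₀ab/L³ = 6·17·5·15/20³ = 153/160 kN
  M_A = M₀b(2a-b)/L² = 17·15·(2·5-15)/20² = -51/16 kN·m
  R_B = -6M₀ab/L³ = -6·17·5·15/20³ = -153/160 kN
  M_B = M₀a(2b-a)/L² = 17·5·(2·15-5)/20² = 85/16 kN·m
Superposition: R_A = 9243/160 kN, M_A = 10577/48 kN·m, R_B = 16037/160 kN, M_B = -4885/16 kN·m

R_A = 9243/160 kN, M_A = 10577/48 kN·m, R_B = 16037/160 kN, M_B = -4885/16 kN·m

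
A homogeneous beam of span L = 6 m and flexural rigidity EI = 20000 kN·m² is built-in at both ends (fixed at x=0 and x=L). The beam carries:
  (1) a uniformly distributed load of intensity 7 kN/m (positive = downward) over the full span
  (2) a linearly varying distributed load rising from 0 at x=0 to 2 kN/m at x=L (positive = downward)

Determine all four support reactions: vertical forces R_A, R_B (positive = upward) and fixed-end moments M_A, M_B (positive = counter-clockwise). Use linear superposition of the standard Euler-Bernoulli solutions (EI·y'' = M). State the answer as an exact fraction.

Load 1 — uniform load w=7 kN/m over full span:
  R_A = wL/2 = 7·6/2 = 21 kN
  M_A = wL²/12 = 7·6²/12 = 21 kN·m
  R_B = wL/2 = 7·6/2 = 21 kN
  M_B = -wL²/12 = -7·6²/12 = -21 kN·m
Load 2 — triangular load w₀=2 kN/m (0→w₀ over full span):
  R_A = 3w₀L/20 = 3·2·6/20 = 9/5 kN
  M_A = w₀L²/30 = 2·6²/30 = 12/5 kN·m
  R_B = 7w₀L/20 = 7·2·6/20 = 21/5 kN
  M_B = -w₀L²/20 = -2·6²/20 = -18/5 kN·m
Superposition: R_A = 114/5 kN, M_A = 117/5 kN·m, R_B = 126/5 kN, M_B = -123/5 kN·m

R_A = 114/5 kN, M_A = 117/5 kN·m, R_B = 126/5 kN, M_B = -123/5 kN·m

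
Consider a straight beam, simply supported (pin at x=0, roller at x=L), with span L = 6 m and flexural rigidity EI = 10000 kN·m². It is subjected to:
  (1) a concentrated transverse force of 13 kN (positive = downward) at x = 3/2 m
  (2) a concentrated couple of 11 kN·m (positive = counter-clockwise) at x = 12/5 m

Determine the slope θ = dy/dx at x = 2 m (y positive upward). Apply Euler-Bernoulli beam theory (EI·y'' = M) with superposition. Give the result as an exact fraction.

θ(2) = -7613/24000000 rad

Load 1 — point force P=13 kN at a=3/2 m (b=L-a=9/2):
  θ_1 = -Pa(2L²-6Lx+3x²+a²)/(6LEI)  [x>a] = -13·(3/2)·(2·6²-6·6·2+3·2²+(3/2)²)/(6·6·10000) = -247/320000 rad
Load 2 — applied couple M₀=11 kN·m at a=12/5 m (b=L-a=18/5):
  θ_2 = (M₀x²/(2L)+C₁)/EI  [x≤a] with C₁=M₀(3b²-L²)/(6L)=22/25 = (11·2²/(2·6)+(22/25))/10000 = 341/750000 rad
Superposition: θ = Σ θ_i = -7613/24000000 rad ≈ -0.000317 rad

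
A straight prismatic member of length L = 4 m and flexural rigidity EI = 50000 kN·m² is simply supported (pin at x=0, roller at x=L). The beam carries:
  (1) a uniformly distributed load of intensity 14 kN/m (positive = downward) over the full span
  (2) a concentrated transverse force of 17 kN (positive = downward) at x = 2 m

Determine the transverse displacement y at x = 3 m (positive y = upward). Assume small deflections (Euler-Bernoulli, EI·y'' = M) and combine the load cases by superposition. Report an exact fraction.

y(3) = -293/300000 m

Load 1 — uniform load w=14 kN/m over full span:
  y_1 = -wx(L³-2Lx²+x³)/(24EI) = -14·3·(4³-2·4·3²+3³)/(24·50000) = -133/200000 m
Load 2 — point force P=17 kN at a=2 m (b=L-a=2):
  y_2 = -Pa(L-x)(2Lx-a²-x²)/(6LEI)  [x>a] = -17·2·(4-3)·(2·4·3-2²-3²)/(6·4·50000) = -187/600000 m
Superposition: y = Σ y_i = -293/300000 m ≈ -0.000977 m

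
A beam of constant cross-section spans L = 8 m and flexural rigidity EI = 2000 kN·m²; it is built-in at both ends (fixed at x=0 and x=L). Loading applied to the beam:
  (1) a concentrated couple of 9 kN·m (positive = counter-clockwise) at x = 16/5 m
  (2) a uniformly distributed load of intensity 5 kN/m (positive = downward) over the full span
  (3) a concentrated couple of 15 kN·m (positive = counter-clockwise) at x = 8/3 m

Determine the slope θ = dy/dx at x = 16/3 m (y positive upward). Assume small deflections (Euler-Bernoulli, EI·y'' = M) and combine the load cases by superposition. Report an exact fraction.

θ(16/3) = 2389/506250 rad

Load 1 — applied couple M₀=9 kN·m at a=16/5 m (b=L-a=24/5):
  θ_1 = (R_Ax²/2 - M_Ax - M₀(x-a))/EI  [x>a] with R_A=81/50, M_A=27/25 = ((81/50)·(16/3)²/2 - (27/25)·(16/3) - 9·((16/3)-(16/5)))/2000 = -3/3125 rad
Load 2 — uniform load w=5 kN/m over full span:
  θ_2 = -wx(L-x)(L-2x)/(12EI) = -5·(16/3)·(8-(16/3))·(8-2·(16/3))/(12·2000) = 16/2025 rad
Load 3 — applied couple M₀=15 kN·m at a=8/3 m (b=L-a=16/3):
  θ_3 = (R_Ax²/2 - M_Ax - M₀(x-a))/EI  [x>a] with R_A=5/2, M_A=0 = ((5/2)·(16/3)²/2 - 0·(16/3) - 15·((16/3)-(8/3)))/2000 = -1/450 rad
Superposition: θ = Σ θ_i = 2389/506250 rad ≈ 0.004719 rad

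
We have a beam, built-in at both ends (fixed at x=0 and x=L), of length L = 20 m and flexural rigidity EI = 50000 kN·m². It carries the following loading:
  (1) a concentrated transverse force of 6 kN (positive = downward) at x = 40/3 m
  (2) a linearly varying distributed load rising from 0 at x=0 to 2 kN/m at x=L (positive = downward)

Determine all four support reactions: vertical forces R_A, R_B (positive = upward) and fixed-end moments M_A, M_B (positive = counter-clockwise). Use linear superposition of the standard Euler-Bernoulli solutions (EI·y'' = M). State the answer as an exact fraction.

R_A = 68/9 kN, M_A = 320/9 kN·m, R_B = 166/9 kN, M_B = -520/9 kN·m

Load 1 — point force P=6 kN at a=40/3 m (b=L-a=20/3):
  R_A = Pb²(3a+b)/L³ = 6·(20/3)²·(3·(40/3)+(20/3))/20³ = 14/9 kN
  M_A = Pab²/L² = 6·(40/3)·(20/3)²/20² = 80/9 kN·m
  R_B = Pa²(a+3b)/L³ = 6·(40/3)²·((40/3)+3·(20/3))/20³ = 40/9 kN
  M_B = -Pa²b/L² = -6·(40/3)²·(20/3)/20² = -160/9 kN·m
Load 2 — triangular load w₀=2 kN/m (0→w₀ over full span):
  R_A = 3w₀L/20 = 3·2·20/20 = 6 kN
  M_A = w₀L²/30 = 2·20²/30 = 80/3 kN·m
  R_B = 7w₀L/20 = 7·2·20/20 = 14 kN
  M_B = -w₀L²/20 = -2·20²/20 = -40 kN·m
Superposition: R_A = 68/9 kN, M_A = 320/9 kN·m, R_B = 166/9 kN, M_B = -520/9 kN·m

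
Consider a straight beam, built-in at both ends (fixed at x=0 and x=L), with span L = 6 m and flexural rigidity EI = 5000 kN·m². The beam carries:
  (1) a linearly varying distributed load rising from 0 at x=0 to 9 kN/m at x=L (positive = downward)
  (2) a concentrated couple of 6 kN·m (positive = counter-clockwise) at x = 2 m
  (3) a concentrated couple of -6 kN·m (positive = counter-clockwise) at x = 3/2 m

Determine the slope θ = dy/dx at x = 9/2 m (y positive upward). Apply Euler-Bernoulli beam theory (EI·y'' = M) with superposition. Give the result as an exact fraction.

Load 1 — triangular load w₀=9 kN/m (0→w₀ over full span):
  θ_1 = -w₀(2x(L-x)(L-2x)(x+2L)+x²(L-x)²)/(120LEI) = -9·(2·(9/2)·(6-(9/2))·(6-2·(9/2))·((9/2)+2·6)+(9/2)²·(6-(9/2))²)/(120·6·5000) = 9963/6400000 rad
Load 2 — applied couple M₀=6 kN·m at a=2 m (b=L-a=4):
  θ_2 = (R_Ax²/2 - M_Ax - M₀(x-a))/EI  [x>a] with R_A=4/3, M_A=0 = ((4/3)·(9/2)²/2 - 0·(9/2) - 6·((9/2)-2))/5000 = -3/10000 rad
Load 3 — applied couple M₀=-6 kN·m at a=3/2 m (b=L-a=9/2):
  θ_3 = (R_Ax²/2 - M_Ax - M₀(x-a))/EI  [x>a] with R_A=-9/8, M_A=9/8 = ((-9/8)·(9/2)²/2 - (9/8)·(9/2) - (-6)·((9/2)-(3/2)))/5000 = 99/320000 rad
Superposition: θ = Σ θ_i = 10023/6400000 rad ≈ 0.001566 rad

θ(9/2) = 10023/6400000 rad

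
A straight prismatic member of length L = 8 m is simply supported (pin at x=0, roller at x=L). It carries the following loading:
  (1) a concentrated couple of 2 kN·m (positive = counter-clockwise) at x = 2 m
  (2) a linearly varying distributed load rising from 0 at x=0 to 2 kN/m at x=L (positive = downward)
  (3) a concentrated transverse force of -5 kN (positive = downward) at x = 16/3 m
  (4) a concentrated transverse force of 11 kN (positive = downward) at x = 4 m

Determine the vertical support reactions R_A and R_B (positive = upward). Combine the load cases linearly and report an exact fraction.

R_A = 27/4 kN, R_B = 29/4 kN

Load 1 — applied couple M₀=2 kN·m at a=2 m (b=L-a=6):
  R_A = M₀/L = 2/8 = 1/4 kN
  R_B = -M₀/L = -2/8 = -1/4 kN
Load 2 — triangular load w₀=2 kN/m (0→w₀ over full span):
  R_A = w₀L/6 = 2·8/6 = 8/3 kN
  R_B = w₀L/3 = 2·8/3 = 16/3 kN
Load 3 — point force P=-5 kN at a=16/3 m (b=L-a=8/3):
  R_A = Pb/L = (-5)·(8/3)/8 = -5/3 kN
  R_B = Pa/L = (-5)·(16/3)/8 = -10/3 kN
Load 4 — point force P=11 kN at a=4 m (b=L-a=4):
  R_A = Pb/L = 11·4/8 = 11/2 kN
  R_B = Pa/L = 11·4/8 = 11/2 kN
Superposition: R_A = 27/4 kN, R_B = 29/4 kN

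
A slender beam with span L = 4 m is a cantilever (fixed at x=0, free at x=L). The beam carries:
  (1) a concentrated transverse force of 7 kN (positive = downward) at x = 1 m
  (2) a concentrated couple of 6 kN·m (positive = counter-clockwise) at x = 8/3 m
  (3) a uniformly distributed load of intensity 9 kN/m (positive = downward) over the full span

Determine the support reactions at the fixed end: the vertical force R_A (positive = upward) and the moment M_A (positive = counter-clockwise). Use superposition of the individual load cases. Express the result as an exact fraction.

R_A = 43 kN, M_A = 73 kN·m

Load 1 — point force P=7 kN at a=1 m (b=L-a=3):
  R_A = P = 7 kN
  M_A = Pa = 7·1 = 7 kN·m
Load 2 — applied couple M₀=6 kN·m at a=8/3 m (b=L-a=4/3):
  R_A = 0 kN
  M_A = -M₀ = -6 kN·m
Load 3 — uniform load w=9 kN/m over full span:
  R_A = wL = 9·4 = 36 kN
  M_A = wL²/2 = 9·4²/2 = 72 kN·m
Superposition: R_A = 43 kN, M_A = 73 kN·m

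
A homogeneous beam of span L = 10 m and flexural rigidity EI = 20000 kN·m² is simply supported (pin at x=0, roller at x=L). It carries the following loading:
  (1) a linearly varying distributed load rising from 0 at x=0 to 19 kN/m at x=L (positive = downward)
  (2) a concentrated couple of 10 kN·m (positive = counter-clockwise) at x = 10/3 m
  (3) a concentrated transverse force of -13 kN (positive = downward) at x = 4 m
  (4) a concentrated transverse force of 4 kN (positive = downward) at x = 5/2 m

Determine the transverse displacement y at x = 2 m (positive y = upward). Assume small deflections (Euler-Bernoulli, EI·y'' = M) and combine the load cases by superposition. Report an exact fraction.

y(2) = -511631/18000000 m

Load 1 — triangular load w₀=19 kN/m (0→w₀ over full span):
  y_1 = -w₀x(7L⁴-10L²x²+3x⁴)/(360LEI) = -19·2·(7·10⁴-10·10²·2²+3·2⁴)/(360·10·20000) = -1634/46875 m
Load 2 — applied couple M₀=10 kN·m at a=10/3 m (b=L-a=20/3):
  y_2 = (M₀x³/(6L)+C₁x)/EI  [x≤a] with C₁=M₀(3b²-L²)/(6L)=50/9 = (10·2³/(6·10)+(50/9)·2)/20000 = 7/11250 m
Load 3 — point force P=-13 kN at a=4 m (b=L-a=6):
  y_3 = -Pbx(L²-b²-x²)/(6LEI)  [x≤a] = -(-13)·6·2·(10²-6²-2²)/(6·10·20000) = 39/5000 m
Load 4 — point force P=4 kN at a=5/2 m (b=L-a=15/2):
  y_4 = -Pbx(L²-b²-x²)/(6LEI)  [x≤a] = -4·(15/2)·2·(10²-(15/2)²-2²)/(6·10·20000) = -159/80000 m
Superposition: y = Σ y_i = -511631/18000000 m ≈ -0.028424 m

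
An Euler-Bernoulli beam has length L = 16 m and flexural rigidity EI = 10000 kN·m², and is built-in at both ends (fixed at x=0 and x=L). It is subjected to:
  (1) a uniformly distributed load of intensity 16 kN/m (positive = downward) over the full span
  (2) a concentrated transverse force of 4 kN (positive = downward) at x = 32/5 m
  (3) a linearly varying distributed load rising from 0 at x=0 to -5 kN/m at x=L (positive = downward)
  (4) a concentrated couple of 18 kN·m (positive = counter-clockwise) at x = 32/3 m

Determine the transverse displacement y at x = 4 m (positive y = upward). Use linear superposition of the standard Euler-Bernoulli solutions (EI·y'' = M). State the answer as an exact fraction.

y(4) = -4369/31250 m

Load 1 — uniform load w=16 kN/m over full span:
  y_1 = -wx²(L-x)²/(24EI) = -16·4²·(16-4)²/(24·10000) = -96/625 m
Load 2 — point force P=4 kN at a=32/5 m (b=L-a=48/5):
  y_2 = -Pb²x²(3aL-(3a+b)x)/(6L³EI)  [x≤a] = -4·(48/5)²·4²·(3·(32/5)·16-(3·(32/5)+(48/5))·4)/(6·16³·10000) = -72/15625 m
Load 3 — triangular load w₀=-5 kN/m (0→w₀ over full span):
  y_3 = -w₀x²(L-x)²(x+2L)/(120LEI) = -(-5)·4²·(16-4)²·(4+2·16)/(120·16·10000) = 27/1250 m
Load 4 — applied couple M₀=18 kN·m at a=32/3 m (b=L-a=16/3):
  y_4 = (R_Ax³/6 - M_Ax²/2)/EI  [x≤a] with R_A=3/2, M_A=6 = ((3/2)·4³/6 - 6·4²/2)/10000 = -2/625 m
Superposition: y = Σ y_i = -4369/31250 m ≈ -0.139808 m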